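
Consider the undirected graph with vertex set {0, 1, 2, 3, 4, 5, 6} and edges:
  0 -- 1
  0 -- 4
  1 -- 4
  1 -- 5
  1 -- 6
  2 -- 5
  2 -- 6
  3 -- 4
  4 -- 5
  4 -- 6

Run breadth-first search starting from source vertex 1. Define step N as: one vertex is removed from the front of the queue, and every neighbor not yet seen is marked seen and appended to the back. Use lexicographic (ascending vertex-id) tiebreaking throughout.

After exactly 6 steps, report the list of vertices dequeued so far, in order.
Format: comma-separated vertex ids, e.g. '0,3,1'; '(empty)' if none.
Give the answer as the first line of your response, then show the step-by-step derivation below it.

1,0,4,5,6,3

step 1: dequeue 1; queue=[0,4,5,6]; order=1
step 2: dequeue 0; queue=[4,5,6]; order=1,0
step 3: dequeue 4; queue=[5,6,3]; order=1,0,4
step 4: dequeue 5; queue=[6,3,2]; order=1,0,4,5
step 5: dequeue 6; queue=[3,2]; order=1,0,4,5,6
step 6: dequeue 3; queue=[2]; order=1,0,4,5,6,3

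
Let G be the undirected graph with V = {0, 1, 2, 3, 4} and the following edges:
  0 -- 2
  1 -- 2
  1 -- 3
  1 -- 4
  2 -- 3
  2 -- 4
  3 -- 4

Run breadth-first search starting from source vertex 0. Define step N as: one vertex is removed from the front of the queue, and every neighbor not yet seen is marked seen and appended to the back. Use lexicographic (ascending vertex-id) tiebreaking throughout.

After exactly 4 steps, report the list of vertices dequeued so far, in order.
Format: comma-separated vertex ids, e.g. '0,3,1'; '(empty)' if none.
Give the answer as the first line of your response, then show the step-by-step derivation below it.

0,2,1,3

step 1: dequeue 0; queue=[2]; order=0
step 2: dequeue 2; queue=[1,3,4]; order=0,2
step 3: dequeue 1; queue=[3,4]; order=0,2,1
step 4: dequeue 3; queue=[4]; order=0,2,1,3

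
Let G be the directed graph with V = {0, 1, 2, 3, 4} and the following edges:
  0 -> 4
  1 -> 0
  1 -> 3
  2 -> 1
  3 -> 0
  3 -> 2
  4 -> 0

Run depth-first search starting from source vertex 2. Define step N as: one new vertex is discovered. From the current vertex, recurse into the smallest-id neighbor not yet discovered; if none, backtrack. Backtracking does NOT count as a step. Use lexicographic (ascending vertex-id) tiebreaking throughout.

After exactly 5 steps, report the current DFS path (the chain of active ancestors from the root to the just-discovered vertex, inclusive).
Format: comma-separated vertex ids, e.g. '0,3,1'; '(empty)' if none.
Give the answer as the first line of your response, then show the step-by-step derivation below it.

2,1,3

step 1: discover 2; path=2; order=2
step 2: discover 1; path=2>1; order=2,1
step 3: discover 0; path=2>1>0; order=2,1,0
step 4: discover 4; path=2>1>0>4; order=2,1,0,4
step 5: discover 3; path=2>1>3; order=2,1,0,4,3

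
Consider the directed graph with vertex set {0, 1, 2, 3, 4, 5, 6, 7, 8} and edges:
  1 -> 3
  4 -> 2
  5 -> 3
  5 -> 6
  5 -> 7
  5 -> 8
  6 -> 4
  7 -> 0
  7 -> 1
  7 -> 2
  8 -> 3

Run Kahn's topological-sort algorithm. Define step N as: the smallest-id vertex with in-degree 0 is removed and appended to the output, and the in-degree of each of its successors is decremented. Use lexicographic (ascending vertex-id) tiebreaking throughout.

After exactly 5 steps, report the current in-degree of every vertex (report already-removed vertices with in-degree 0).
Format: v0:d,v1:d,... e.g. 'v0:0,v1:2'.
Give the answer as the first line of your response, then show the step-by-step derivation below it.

v0:0,v1:0,v2:0,v3:2,v4:0,v5:0,v6:0,v7:0,v8:0

step 1: output 5; order=[5]; indeg=(1,1,2,2,1,0,0,0,0)
step 2: output 6; order=[5,6]; indeg=(1,1,2,2,0,0,0,0,0)
step 3: output 4; order=[5,6,4]; indeg=(1,1,1,2,0,0,0,0,0)
step 4: output 7; order=[5,6,4,7]; indeg=(0,0,0,2,0,0,0,0,0)
step 5: output 0; order=[5,6,4,7,0]; indeg=(0,0,0,2,0,0,0,0,0)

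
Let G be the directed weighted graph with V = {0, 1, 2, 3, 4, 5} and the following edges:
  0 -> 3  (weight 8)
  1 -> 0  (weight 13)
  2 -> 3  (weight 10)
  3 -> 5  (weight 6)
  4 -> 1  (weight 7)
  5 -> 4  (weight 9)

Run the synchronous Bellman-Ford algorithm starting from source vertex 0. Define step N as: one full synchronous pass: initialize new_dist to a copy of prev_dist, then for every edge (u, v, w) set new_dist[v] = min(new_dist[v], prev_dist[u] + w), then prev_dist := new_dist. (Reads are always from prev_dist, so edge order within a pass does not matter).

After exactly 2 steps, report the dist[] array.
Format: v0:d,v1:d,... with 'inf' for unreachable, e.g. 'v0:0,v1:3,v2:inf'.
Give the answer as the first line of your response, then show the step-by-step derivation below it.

v0:0,v1:inf,v2:inf,v3:8,v4:inf,v5:14

step 1: dist = v0:0,v1:inf,v2:inf,v3:8,v4:inf,v5:inf
step 2: dist = v0:0,v1:inf,v2:inf,v3:8,v4:inf,v5:14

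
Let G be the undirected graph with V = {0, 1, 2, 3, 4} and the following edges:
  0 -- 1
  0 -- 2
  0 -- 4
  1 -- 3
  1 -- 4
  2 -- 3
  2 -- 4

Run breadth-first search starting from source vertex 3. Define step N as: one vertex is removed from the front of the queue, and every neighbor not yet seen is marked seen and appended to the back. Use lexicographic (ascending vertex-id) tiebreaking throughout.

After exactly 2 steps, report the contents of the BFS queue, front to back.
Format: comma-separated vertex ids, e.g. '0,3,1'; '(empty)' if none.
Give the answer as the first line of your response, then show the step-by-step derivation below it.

2,0,4

step 1: dequeue 3; queue=[1,2]; order=3
step 2: dequeue 1; queue=[2,0,4]; order=3,1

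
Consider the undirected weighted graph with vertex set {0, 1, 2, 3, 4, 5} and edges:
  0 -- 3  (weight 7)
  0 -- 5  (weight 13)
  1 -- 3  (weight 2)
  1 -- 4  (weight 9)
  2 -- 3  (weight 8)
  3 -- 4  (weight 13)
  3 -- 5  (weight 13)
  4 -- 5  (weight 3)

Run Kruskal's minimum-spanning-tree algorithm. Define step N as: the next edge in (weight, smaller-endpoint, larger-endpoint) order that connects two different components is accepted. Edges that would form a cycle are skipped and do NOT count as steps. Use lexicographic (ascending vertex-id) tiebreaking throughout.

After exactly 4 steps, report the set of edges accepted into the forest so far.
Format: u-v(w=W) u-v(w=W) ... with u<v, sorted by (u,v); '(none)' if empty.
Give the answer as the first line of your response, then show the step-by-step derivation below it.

0-3(w=7) 1-3(w=2) 2-3(w=8) 4-5(w=3)

step 1: add edge 1-3 (w=2); MST = {1-3(w=2)}
step 2: add edge 4-5 (w=3); MST = {1-3(w=2) 4-5(w=3)}
step 3: add edge 0-3 (w=7); MST = {0-3(w=7) 1-3(w=2) 4-5(w=3)}
step 4: add edge 2-3 (w=8); MST = {0-3(w=7) 1-3(w=2) 2-3(w=8) 4-5(w=3)}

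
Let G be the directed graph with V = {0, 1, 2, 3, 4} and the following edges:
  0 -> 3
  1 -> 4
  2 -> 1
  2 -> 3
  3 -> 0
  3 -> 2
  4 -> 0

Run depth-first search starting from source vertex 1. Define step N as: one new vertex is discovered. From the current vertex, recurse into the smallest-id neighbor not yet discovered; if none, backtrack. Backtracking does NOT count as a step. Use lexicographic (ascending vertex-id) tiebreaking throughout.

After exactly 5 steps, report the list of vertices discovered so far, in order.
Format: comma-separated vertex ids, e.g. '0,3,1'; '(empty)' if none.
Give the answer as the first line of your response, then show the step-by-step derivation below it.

1,4,0,3,2

step 1: discover 1; path=1; order=1
step 2: discover 4; path=1>4; order=1,4
step 3: discover 0; path=1>4>0; order=1,4,0
step 4: discover 3; path=1>4>0>3; order=1,4,0,3
step 5: discover 2; path=1>4>0>3>2; order=1,4,0,3,2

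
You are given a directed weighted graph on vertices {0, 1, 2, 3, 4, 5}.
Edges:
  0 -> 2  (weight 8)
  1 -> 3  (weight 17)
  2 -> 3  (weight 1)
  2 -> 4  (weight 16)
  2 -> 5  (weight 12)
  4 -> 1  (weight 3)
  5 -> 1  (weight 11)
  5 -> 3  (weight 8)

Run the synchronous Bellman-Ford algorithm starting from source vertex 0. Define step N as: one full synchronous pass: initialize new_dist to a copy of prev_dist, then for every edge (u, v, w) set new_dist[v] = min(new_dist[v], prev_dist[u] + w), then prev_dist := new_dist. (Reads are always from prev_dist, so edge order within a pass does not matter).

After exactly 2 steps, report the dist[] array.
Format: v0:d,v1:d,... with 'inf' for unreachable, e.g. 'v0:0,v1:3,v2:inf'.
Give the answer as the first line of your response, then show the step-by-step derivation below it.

v0:0,v1:inf,v2:8,v3:9,v4:24,v5:20

step 1: dist = v0:0,v1:inf,v2:8,v3:inf,v4:inf,v5:inf
step 2: dist = v0:0,v1:inf,v2:8,v3:9,v4:24,v5:20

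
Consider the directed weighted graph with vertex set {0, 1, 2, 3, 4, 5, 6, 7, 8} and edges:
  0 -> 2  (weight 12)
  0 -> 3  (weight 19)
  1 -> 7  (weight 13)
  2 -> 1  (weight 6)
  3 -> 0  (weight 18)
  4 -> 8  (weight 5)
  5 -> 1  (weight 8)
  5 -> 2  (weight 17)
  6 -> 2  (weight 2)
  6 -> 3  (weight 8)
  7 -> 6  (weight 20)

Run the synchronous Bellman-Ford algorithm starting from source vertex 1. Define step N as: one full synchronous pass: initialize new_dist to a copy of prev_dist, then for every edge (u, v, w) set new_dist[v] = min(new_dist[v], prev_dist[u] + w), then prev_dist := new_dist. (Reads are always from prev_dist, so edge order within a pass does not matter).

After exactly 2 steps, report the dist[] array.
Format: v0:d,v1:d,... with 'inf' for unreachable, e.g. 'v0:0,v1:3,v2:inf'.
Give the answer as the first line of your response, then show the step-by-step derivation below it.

v0:inf,v1:0,v2:inf,v3:inf,v4:inf,v5:inf,v6:33,v7:13,v8:inf

step 1: dist = v0:inf,v1:0,v2:inf,v3:inf,v4:inf,v5:inf,v6:inf,v7:13,v8:inf
step 2: dist = v0:inf,v1:0,v2:inf,v3:inf,v4:inf,v5:inf,v6:33,v7:13,v8:inf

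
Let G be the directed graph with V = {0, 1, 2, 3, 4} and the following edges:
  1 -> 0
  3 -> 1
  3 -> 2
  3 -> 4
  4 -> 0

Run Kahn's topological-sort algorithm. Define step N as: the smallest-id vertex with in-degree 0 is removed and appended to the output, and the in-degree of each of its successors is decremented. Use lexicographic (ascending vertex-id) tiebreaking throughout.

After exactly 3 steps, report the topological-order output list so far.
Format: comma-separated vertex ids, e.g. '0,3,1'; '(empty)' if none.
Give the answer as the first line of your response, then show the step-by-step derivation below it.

3,1,2

step 1: output 3; order=[3]; indeg=(2,0,0,0,0)
step 2: output 1; order=[3,1]; indeg=(1,0,0,0,0)
step 3: output 2; order=[3,1,2]; indeg=(1,0,0,0,0)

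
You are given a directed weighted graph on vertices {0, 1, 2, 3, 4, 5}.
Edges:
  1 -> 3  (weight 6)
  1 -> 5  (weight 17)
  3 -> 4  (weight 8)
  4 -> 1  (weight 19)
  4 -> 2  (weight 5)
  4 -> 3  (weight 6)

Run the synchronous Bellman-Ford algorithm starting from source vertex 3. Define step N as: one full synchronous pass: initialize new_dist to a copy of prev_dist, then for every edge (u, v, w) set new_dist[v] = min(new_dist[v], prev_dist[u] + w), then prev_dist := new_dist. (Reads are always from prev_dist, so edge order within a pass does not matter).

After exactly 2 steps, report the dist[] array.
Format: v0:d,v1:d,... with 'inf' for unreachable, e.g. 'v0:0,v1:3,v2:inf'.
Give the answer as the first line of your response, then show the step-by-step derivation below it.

v0:inf,v1:27,v2:13,v3:0,v4:8,v5:inf

step 1: dist = v0:inf,v1:inf,v2:inf,v3:0,v4:8,v5:inf
step 2: dist = v0:inf,v1:27,v2:13,v3:0,v4:8,v5:inf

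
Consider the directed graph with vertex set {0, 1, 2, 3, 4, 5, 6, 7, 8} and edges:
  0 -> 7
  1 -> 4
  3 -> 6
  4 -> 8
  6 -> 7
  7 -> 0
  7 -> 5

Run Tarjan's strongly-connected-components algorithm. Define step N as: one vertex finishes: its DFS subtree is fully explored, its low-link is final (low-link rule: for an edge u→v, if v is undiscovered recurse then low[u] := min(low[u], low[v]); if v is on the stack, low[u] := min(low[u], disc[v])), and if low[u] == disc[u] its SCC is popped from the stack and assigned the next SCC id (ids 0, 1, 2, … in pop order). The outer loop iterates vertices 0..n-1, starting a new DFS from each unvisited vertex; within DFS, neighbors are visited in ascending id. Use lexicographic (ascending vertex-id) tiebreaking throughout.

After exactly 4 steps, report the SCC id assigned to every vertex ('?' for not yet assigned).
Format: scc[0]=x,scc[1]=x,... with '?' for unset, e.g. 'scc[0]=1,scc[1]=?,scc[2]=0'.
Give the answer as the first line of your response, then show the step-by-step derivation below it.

scc[0]=1,scc[1]=?,scc[2]=?,scc[3]=?,scc[4]=?,scc[5]=0,scc[6]=?,scc[7]=1,scc[8]=2

step 1: low=(low[0]=0,low[1]=?,low[2]=?,low[3]=?,low[4]=?,low[5]=2,low[6]=?,low[7]=0,low[8]=?); scc=(scc[0]=?,scc[1]=?,scc[2]=?,scc[3]=?,scc[4]=?,scc[5]=0,scc[6]=?,scc[7]=?,scc[8]=?)
step 2: low=(low[0]=0,low[1]=?,low[2]=?,low[3]=?,low[4]=?,low[5]=2,low[6]=?,low[7]=0,low[8]=?); scc=(scc[0]=?,scc[1]=?,scc[2]=?,scc[3]=?,scc[4]=?,scc[5]=0,scc[6]=?,scc[7]=?,scc[8]=?)
step 3: low=(low[0]=0,low[1]=?,low[2]=?,low[3]=?,low[4]=?,low[5]=2,low[6]=?,low[7]=0,low[8]=?); scc=(scc[0]=1,scc[1]=?,scc[2]=?,scc[3]=?,scc[4]=?,scc[5]=0,scc[6]=?,scc[7]=1,scc[8]=?)
step 4: low=(low[0]=0,low[1]=3,low[2]=?,low[3]=?,low[4]=4,low[5]=2,low[6]=?,low[7]=0,low[8]=5); scc=(scc[0]=1,scc[1]=?,scc[2]=?,scc[3]=?,scc[4]=?,scc[5]=0,scc[6]=?,scc[7]=1,scc[8]=2)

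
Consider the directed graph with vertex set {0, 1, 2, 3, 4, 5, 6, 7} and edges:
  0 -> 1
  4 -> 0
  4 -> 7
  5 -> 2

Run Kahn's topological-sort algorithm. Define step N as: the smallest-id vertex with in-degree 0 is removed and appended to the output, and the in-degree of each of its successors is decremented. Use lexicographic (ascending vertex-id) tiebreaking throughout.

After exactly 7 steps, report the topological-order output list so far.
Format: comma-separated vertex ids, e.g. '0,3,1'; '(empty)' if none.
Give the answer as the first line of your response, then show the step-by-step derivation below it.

3,4,0,1,5,2,6

step 1: output 3; order=[3]; indeg=(1,1,1,0,0,0,0,1)
step 2: output 4; order=[3,4]; indeg=(0,1,1,0,0,0,0,0)
step 3: output 0; order=[3,4,0]; indeg=(0,0,1,0,0,0,0,0)
step 4: output 1; order=[3,4,0,1]; indeg=(0,0,1,0,0,0,0,0)
step 5: output 5; order=[3,4,0,1,5]; indeg=(0,0,0,0,0,0,0,0)
step 6: output 2; order=[3,4,0,1,5,2]; indeg=(0,0,0,0,0,0,0,0)
step 7: output 6; order=[3,4,0,1,5,2,6]; indeg=(0,0,0,0,0,0,0,0)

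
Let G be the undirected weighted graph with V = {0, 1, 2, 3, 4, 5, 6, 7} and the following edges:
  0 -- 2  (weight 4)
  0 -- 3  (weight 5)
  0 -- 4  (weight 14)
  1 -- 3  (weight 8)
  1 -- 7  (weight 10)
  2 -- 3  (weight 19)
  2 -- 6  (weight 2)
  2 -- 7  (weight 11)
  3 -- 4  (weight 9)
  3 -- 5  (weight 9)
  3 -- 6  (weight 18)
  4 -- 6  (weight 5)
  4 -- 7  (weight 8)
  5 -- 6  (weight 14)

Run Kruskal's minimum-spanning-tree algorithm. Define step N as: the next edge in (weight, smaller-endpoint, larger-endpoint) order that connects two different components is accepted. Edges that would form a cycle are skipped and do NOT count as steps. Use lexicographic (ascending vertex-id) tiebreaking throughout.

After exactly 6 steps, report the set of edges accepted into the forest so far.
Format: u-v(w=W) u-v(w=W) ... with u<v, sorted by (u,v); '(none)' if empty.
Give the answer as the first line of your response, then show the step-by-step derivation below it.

0-2(w=4) 0-3(w=5) 1-3(w=8) 2-6(w=2) 4-6(w=5) 4-7(w=8)

step 1: add edge 2-6 (w=2); MST = {2-6(w=2)}
step 2: add edge 0-2 (w=4); MST = {0-2(w=4) 2-6(w=2)}
step 3: add edge 0-3 (w=5); MST = {0-2(w=4) 0-3(w=5) 2-6(w=2)}
step 4: add edge 4-6 (w=5); MST = {0-2(w=4) 0-3(w=5) 2-6(w=2) 4-6(w=5)}
step 5: add edge 1-3 (w=8); MST = {0-2(w=4) 0-3(w=5) 1-3(w=8) 2-6(w=2) 4-6(w=5)}
step 6: add edge 4-7 (w=8); MST = {0-2(w=4) 0-3(w=5) 1-3(w=8) 2-6(w=2) 4-6(w=5) 4-7(w=8)}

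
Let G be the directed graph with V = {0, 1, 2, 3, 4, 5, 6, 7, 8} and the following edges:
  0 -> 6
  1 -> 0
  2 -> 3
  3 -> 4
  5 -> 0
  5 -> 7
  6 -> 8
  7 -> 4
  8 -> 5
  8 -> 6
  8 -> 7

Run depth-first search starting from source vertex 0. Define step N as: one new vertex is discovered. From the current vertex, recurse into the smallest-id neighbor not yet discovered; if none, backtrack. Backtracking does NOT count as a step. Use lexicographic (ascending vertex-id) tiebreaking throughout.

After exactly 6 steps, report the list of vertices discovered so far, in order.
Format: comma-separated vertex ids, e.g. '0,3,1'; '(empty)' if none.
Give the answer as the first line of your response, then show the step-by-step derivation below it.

0,6,8,5,7,4

step 1: discover 0; path=0; order=0
step 2: discover 6; path=0>6; order=0,6
step 3: discover 8; path=0>6>8; order=0,6,8
step 4: discover 5; path=0>6>8>5; order=0,6,8,5
step 5: discover 7; path=0>6>8>5>7; order=0,6,8,5,7
step 6: discover 4; path=0>6>8>5>7>4; order=0,6,8,5,7,4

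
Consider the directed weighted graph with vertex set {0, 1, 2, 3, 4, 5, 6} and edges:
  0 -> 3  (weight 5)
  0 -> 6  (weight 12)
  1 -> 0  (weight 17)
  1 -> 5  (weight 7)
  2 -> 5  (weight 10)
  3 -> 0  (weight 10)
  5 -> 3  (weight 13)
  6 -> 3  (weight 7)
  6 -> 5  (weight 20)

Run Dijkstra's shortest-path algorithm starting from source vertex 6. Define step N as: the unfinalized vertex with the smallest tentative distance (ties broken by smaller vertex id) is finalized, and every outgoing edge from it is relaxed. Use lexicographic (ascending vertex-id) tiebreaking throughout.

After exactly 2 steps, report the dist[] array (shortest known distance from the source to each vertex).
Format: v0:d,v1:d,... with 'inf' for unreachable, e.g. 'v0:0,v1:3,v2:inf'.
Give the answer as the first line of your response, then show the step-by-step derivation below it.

v0:17,v1:inf,v2:inf,v3:7,v4:inf,v5:20,v6:0

step 1: dist = v0:inf,v1:inf,v2:inf,v3:7,v4:inf,v5:20,v6:0
step 2: dist = v0:17,v1:inf,v2:inf,v3:7,v4:inf,v5:20,v6:0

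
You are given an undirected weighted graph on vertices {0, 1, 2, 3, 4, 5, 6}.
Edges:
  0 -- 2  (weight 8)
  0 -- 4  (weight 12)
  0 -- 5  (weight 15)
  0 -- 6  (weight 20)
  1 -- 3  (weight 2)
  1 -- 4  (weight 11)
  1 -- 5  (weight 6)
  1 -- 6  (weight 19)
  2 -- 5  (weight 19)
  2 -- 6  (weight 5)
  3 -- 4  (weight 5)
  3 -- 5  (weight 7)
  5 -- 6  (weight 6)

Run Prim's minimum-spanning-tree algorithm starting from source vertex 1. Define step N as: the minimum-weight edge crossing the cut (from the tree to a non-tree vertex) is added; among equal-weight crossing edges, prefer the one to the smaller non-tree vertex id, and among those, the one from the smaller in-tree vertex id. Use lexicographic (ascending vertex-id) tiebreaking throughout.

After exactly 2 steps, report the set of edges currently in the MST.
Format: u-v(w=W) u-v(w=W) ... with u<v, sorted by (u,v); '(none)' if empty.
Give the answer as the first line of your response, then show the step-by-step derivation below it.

1-3(w=2) 3-4(w=5)

step 1: add edge 1-3 (w=2); MST = {1-3(w=2)}
step 2: add edge 3-4 (w=5); MST = {1-3(w=2) 3-4(w=5)}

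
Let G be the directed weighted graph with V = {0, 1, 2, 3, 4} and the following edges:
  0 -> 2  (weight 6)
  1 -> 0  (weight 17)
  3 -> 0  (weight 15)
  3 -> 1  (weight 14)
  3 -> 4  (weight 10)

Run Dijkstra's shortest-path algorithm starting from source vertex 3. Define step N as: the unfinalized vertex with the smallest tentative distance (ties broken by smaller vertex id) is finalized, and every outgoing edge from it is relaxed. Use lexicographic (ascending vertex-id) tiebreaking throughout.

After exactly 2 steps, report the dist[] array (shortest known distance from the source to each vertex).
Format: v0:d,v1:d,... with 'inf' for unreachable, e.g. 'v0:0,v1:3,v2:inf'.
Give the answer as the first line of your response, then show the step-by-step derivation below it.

v0:15,v1:14,v2:inf,v3:0,v4:10

step 1: dist = v0:15,v1:14,v2:inf,v3:0,v4:10
step 2: dist = v0:15,v1:14,v2:inf,v3:0,v4:10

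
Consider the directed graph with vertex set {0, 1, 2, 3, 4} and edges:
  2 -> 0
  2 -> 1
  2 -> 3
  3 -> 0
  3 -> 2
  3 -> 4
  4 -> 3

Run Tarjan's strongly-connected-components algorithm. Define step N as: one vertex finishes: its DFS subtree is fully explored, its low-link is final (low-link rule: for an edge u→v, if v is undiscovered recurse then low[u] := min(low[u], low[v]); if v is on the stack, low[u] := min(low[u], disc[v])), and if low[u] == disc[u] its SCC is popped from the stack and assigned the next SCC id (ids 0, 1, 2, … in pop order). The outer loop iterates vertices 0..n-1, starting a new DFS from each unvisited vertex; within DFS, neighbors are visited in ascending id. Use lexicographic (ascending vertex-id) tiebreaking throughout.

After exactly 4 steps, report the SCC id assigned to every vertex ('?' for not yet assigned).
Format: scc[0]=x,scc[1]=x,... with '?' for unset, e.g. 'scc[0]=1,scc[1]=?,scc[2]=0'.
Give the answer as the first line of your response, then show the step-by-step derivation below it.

scc[0]=0,scc[1]=1,scc[2]=?,scc[3]=?,scc[4]=?

step 1: low=(low[0]=0,low[1]=?,low[2]=?,low[3]=?,low[4]=?); scc=(scc[0]=0,scc[1]=?,scc[2]=?,scc[3]=?,scc[4]=?)
step 2: low=(low[0]=0,low[1]=1,low[2]=?,low[3]=?,low[4]=?); scc=(scc[0]=0,scc[1]=1,scc[2]=?,scc[3]=?,scc[4]=?)
step 3: low=(low[0]=0,low[1]=1,low[2]=2,low[3]=2,low[4]=3); scc=(scc[0]=0,scc[1]=1,scc[2]=?,scc[3]=?,scc[4]=?)
step 4: low=(low[0]=0,low[1]=1,low[2]=2,low[3]=2,low[4]=3); scc=(scc[0]=0,scc[1]=1,scc[2]=?,scc[3]=?,scc[4]=?)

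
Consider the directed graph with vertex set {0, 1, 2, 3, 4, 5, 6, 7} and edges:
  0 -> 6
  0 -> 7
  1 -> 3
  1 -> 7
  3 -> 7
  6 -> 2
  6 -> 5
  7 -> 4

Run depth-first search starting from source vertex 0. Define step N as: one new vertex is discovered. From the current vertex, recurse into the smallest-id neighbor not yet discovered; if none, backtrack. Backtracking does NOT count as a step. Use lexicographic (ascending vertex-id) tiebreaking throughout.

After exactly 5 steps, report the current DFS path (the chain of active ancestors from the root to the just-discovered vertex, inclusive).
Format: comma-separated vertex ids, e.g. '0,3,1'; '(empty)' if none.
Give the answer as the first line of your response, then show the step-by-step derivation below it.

0,7

step 1: discover 0; path=0; order=0
step 2: discover 6; path=0>6; order=0,6
step 3: discover 2; path=0>6>2; order=0,6,2
step 4: discover 5; path=0>6>5; order=0,6,2,5
step 5: discover 7; path=0>7; order=0,6,2,5,7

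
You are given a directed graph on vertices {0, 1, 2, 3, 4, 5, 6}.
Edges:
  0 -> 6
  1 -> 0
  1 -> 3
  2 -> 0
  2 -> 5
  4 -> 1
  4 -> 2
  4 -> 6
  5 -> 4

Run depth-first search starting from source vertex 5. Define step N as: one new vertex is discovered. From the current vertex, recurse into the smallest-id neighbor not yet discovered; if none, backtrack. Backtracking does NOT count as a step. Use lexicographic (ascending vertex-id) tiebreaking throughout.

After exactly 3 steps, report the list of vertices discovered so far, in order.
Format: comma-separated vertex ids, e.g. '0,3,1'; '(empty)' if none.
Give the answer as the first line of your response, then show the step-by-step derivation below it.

5,4,1

step 1: discover 5; path=5; order=5
step 2: discover 4; path=5>4; order=5,4
step 3: discover 1; path=5>4>1; order=5,4,1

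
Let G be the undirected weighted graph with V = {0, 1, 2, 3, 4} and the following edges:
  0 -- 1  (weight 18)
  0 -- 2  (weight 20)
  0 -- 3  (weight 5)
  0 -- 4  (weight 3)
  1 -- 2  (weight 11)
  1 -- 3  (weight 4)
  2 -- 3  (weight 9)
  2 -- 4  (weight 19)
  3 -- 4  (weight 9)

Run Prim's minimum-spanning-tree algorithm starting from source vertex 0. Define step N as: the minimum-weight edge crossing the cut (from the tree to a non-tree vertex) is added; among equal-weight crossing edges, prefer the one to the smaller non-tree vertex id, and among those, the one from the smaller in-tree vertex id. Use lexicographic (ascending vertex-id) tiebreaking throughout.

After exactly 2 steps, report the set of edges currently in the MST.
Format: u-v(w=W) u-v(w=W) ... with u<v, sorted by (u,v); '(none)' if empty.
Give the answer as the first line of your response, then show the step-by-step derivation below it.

0-3(w=5) 0-4(w=3)

step 1: add edge 0-4 (w=3); MST = {0-4(w=3)}
step 2: add edge 0-3 (w=5); MST = {0-3(w=5) 0-4(w=3)}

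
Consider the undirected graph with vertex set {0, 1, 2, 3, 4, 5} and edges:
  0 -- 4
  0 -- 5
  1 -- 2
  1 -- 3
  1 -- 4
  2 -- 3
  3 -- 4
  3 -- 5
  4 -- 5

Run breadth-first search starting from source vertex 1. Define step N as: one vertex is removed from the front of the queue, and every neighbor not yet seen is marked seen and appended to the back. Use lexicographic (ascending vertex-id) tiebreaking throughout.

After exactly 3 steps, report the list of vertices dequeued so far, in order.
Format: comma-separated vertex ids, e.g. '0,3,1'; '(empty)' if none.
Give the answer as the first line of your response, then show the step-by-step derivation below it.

1,2,3

step 1: dequeue 1; queue=[2,3,4]; order=1
step 2: dequeue 2; queue=[3,4]; order=1,2
step 3: dequeue 3; queue=[4,5]; order=1,2,3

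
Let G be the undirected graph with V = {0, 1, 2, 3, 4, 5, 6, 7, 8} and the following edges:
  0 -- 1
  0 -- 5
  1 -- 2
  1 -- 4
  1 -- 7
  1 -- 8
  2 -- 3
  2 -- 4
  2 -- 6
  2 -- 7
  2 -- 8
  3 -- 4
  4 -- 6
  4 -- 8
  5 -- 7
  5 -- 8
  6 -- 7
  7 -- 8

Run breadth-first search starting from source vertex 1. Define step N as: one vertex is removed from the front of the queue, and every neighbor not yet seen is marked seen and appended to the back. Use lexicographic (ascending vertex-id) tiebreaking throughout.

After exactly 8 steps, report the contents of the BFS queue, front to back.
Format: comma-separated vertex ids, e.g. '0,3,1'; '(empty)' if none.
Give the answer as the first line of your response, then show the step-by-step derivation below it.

6

step 1: dequeue 1; queue=[0,2,4,7,8]; order=1
step 2: dequeue 0; queue=[2,4,7,8,5]; order=1,0
step 3: dequeue 2; queue=[4,7,8,5,3,6]; order=1,0,2
step 4: dequeue 4; queue=[7,8,5,3,6]; order=1,0,2,4
step 5: dequeue 7; queue=[8,5,3,6]; order=1,0,2,4,7
step 6: dequeue 8; queue=[5,3,6]; order=1,0,2,4,7,8
step 7: dequeue 5; queue=[3,6]; order=1,0,2,4,7,8,5
step 8: dequeue 3; queue=[6]; order=1,0,2,4,7,8,5,3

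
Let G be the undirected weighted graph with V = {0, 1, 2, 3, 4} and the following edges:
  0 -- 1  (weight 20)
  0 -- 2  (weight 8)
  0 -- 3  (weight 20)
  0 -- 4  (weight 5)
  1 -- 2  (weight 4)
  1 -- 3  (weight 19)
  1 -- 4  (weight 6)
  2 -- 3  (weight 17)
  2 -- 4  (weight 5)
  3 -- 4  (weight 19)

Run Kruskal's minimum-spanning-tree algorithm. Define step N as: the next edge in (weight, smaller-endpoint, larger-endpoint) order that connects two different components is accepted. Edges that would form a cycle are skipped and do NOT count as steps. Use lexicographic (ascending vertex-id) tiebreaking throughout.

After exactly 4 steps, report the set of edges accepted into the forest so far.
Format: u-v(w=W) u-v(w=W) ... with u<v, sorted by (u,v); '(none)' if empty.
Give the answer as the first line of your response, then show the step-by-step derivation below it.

0-4(w=5) 1-2(w=4) 2-3(w=17) 2-4(w=5)

step 1: add edge 1-2 (w=4); MST = {1-2(w=4)}
step 2: add edge 0-4 (w=5); MST = {0-4(w=5) 1-2(w=4)}
step 3: add edge 2-4 (w=5); MST = {0-4(w=5) 1-2(w=4) 2-4(w=5)}
step 4: add edge 2-3 (w=17); MST = {0-4(w=5) 1-2(w=4) 2-3(w=17) 2-4(w=5)}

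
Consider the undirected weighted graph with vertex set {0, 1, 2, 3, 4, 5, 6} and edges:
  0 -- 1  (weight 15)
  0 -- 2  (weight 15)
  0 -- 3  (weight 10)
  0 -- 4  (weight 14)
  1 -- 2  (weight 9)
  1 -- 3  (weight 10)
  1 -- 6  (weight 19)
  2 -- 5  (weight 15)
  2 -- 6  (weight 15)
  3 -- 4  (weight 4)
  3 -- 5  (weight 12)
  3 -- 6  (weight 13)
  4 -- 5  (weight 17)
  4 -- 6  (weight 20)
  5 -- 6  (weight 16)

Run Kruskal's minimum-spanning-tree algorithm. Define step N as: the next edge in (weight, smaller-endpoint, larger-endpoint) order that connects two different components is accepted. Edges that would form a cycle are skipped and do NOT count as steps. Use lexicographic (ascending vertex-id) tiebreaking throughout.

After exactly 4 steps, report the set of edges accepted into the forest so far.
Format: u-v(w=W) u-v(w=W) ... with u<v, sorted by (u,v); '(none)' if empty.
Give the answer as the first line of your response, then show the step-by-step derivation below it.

0-3(w=10) 1-2(w=9) 1-3(w=10) 3-4(w=4)

step 1: add edge 3-4 (w=4); MST = {3-4(w=4)}
step 2: add edge 1-2 (w=9); MST = {1-2(w=9) 3-4(w=4)}
step 3: add edge 0-3 (w=10); MST = {0-3(w=10) 1-2(w=9) 3-4(w=4)}
step 4: add edge 1-3 (w=10); MST = {0-3(w=10) 1-2(w=9) 1-3(w=10) 3-4(w=4)}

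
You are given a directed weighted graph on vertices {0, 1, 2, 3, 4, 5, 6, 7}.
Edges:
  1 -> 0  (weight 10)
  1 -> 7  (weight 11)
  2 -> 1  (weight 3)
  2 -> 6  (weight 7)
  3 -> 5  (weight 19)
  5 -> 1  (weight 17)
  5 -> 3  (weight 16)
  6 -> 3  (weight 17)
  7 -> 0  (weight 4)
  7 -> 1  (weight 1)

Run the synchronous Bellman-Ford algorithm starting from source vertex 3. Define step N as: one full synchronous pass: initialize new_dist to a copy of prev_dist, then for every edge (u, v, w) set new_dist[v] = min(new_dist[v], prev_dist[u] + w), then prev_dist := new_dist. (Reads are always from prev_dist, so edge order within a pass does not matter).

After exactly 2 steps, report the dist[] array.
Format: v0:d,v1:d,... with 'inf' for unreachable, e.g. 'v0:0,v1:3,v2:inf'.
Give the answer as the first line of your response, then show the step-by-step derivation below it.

v0:inf,v1:36,v2:inf,v3:0,v4:inf,v5:19,v6:inf,v7:inf

step 1: dist = v0:inf,v1:inf,v2:inf,v3:0,v4:inf,v5:19,v6:inf,v7:inf
step 2: dist = v0:inf,v1:36,v2:inf,v3:0,v4:inf,v5:19,v6:inf,v7:inf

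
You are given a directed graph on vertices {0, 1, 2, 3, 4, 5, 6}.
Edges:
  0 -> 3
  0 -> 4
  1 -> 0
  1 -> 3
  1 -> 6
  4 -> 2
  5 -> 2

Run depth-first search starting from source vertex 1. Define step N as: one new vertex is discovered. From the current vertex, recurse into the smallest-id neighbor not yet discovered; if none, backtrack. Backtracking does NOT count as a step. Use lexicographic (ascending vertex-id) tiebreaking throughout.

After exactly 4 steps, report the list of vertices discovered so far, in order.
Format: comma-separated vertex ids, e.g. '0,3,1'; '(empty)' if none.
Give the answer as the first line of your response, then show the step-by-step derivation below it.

1,0,3,4

step 1: discover 1; path=1; order=1
step 2: discover 0; path=1>0; order=1,0
step 3: discover 3; path=1>0>3; order=1,0,3
step 4: discover 4; path=1>0>4; order=1,0,3,4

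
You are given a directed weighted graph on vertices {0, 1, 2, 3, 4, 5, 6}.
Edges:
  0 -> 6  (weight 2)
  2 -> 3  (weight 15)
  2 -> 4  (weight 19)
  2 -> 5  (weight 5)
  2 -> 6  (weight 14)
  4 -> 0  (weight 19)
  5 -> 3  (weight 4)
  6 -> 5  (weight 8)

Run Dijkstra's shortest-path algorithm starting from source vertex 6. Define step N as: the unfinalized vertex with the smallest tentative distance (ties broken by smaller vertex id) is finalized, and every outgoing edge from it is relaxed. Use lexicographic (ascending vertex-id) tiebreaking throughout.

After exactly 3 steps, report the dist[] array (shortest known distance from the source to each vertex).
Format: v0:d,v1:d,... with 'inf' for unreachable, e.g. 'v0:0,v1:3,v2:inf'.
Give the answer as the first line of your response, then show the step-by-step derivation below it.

v0:inf,v1:inf,v2:inf,v3:12,v4:inf,v5:8,v6:0

step 1: dist = v0:inf,v1:inf,v2:inf,v3:inf,v4:inf,v5:8,v6:0
step 2: dist = v0:inf,v1:inf,v2:inf,v3:12,v4:inf,v5:8,v6:0
step 3: dist = v0:inf,v1:inf,v2:inf,v3:12,v4:inf,v5:8,v6:0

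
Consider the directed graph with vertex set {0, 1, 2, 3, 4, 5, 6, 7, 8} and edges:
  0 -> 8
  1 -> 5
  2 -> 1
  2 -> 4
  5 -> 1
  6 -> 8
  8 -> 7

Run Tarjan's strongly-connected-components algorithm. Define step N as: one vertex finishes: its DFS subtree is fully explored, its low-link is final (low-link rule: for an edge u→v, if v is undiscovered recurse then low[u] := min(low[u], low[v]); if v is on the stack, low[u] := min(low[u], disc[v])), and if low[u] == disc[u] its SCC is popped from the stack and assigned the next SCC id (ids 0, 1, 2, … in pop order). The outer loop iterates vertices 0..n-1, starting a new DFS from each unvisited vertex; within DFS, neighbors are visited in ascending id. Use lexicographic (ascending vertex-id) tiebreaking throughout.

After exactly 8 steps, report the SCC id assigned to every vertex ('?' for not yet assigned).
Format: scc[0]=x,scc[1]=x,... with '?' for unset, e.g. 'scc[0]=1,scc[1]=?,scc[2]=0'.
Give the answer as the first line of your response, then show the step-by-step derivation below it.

scc[0]=2,scc[1]=3,scc[2]=5,scc[3]=6,scc[4]=4,scc[5]=3,scc[6]=?,scc[7]=0,scc[8]=1

step 1: low=(low[0]=0,low[1]=?,low[2]=?,low[3]=?,low[4]=?,low[5]=?,low[6]=?,low[7]=2,low[8]=1); scc=(scc[0]=?,scc[1]=?,scc[2]=?,scc[3]=?,scc[4]=?,scc[5]=?,scc[6]=?,scc[7]=0,scc[8]=?)
step 2: low=(low[0]=0,low[1]=?,low[2]=?,low[3]=?,low[4]=?,low[5]=?,low[6]=?,low[7]=2,low[8]=1); scc=(scc[0]=?,scc[1]=?,scc[2]=?,scc[3]=?,scc[4]=?,scc[5]=?,scc[6]=?,scc[7]=0,scc[8]=1)
step 3: low=(low[0]=0,low[1]=?,low[2]=?,low[3]=?,low[4]=?,low[5]=?,low[6]=?,low[7]=2,low[8]=1); scc=(scc[0]=2,scc[1]=?,scc[2]=?,scc[3]=?,scc[4]=?,scc[5]=?,scc[6]=?,scc[7]=0,scc[8]=1)
step 4: low=(low[0]=0,low[1]=3,low[2]=?,low[3]=?,low[4]=?,low[5]=3,low[6]=?,low[7]=2,low[8]=1); scc=(scc[0]=2,scc[1]=?,scc[2]=?,scc[3]=?,scc[4]=?,scc[5]=?,scc[6]=?,scc[7]=0,scc[8]=1)
step 5: low=(low[0]=0,low[1]=3,low[2]=?,low[3]=?,low[4]=?,low[5]=3,low[6]=?,low[7]=2,low[8]=1); scc=(scc[0]=2,scc[1]=3,scc[2]=?,scc[3]=?,scc[4]=?,scc[5]=3,scc[6]=?,scc[7]=0,scc[8]=1)
step 6: low=(low[0]=0,low[1]=3,low[2]=5,low[3]=?,low[4]=6,low[5]=3,low[6]=?,low[7]=2,low[8]=1); scc=(scc[0]=2,scc[1]=3,scc[2]=?,scc[3]=?,scc[4]=4,scc[5]=3,scc[6]=?,scc[7]=0,scc[8]=1)
step 7: low=(low[0]=0,low[1]=3,low[2]=5,low[3]=?,low[4]=6,low[5]=3,low[6]=?,low[7]=2,low[8]=1); scc=(scc[0]=2,scc[1]=3,scc[2]=5,scc[3]=?,scc[4]=4,scc[5]=3,scc[6]=?,scc[7]=0,scc[8]=1)
step 8: low=(low[0]=0,low[1]=3,low[2]=5,low[3]=7,low[4]=6,low[5]=3,low[6]=?,low[7]=2,low[8]=1); scc=(scc[0]=2,scc[1]=3,scc[2]=5,scc[3]=6,scc[4]=4,scc[5]=3,scc[6]=?,scc[7]=0,scc[8]=1)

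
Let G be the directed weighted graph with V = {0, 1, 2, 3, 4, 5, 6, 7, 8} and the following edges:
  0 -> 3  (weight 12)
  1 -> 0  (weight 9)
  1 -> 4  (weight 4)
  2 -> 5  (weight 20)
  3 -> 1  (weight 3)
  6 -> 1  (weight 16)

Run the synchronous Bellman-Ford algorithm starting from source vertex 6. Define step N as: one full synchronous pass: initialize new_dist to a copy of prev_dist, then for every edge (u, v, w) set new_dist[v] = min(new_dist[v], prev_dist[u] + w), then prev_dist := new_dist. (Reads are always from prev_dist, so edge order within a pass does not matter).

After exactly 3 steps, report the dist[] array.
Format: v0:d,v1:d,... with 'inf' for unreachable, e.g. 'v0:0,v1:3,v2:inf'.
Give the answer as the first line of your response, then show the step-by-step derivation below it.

v0:25,v1:16,v2:inf,v3:37,v4:20,v5:inf,v6:0,v7:inf,v8:inf

step 1: dist = v0:inf,v1:16,v2:inf,v3:inf,v4:inf,v5:inf,v6:0,v7:inf,v8:inf
step 2: dist = v0:25,v1:16,v2:inf,v3:inf,v4:20,v5:inf,v6:0,v7:inf,v8:inf
step 3: dist = v0:25,v1:16,v2:inf,v3:37,v4:20,v5:inf,v6:0,v7:inf,v8:inf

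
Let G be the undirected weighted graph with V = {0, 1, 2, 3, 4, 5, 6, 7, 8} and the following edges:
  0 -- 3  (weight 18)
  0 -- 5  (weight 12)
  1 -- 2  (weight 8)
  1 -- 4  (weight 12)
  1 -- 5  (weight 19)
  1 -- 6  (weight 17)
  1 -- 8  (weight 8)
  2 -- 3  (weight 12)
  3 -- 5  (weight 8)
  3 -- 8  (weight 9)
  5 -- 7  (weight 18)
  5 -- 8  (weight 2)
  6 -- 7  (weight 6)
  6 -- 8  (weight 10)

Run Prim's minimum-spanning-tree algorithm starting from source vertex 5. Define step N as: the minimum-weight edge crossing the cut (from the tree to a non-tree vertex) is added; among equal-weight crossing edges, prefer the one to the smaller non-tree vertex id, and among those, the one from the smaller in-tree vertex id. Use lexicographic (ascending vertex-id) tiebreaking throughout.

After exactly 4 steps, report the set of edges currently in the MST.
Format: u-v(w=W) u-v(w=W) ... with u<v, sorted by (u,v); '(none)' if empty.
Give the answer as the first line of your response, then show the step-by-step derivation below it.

1-2(w=8) 1-8(w=8) 3-5(w=8) 5-8(w=2)

step 1: add edge 5-8 (w=2); MST = {5-8(w=2)}
step 2: add edge 1-8 (w=8); MST = {1-8(w=8) 5-8(w=2)}
step 3: add edge 1-2 (w=8); MST = {1-2(w=8) 1-8(w=8) 5-8(w=2)}
step 4: add edge 3-5 (w=8); MST = {1-2(w=8) 1-8(w=8) 3-5(w=8) 5-8(w=2)}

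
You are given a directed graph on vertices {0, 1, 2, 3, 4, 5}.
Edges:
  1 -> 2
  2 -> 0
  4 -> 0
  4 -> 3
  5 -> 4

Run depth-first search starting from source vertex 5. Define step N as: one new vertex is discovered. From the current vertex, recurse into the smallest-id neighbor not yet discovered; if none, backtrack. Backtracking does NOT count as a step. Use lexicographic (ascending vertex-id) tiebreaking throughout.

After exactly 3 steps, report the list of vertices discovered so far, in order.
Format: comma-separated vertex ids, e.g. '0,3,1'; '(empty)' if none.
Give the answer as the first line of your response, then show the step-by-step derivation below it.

5,4,0

step 1: discover 5; path=5; order=5
step 2: discover 4; path=5>4; order=5,4
step 3: discover 0; path=5>4>0; order=5,4,0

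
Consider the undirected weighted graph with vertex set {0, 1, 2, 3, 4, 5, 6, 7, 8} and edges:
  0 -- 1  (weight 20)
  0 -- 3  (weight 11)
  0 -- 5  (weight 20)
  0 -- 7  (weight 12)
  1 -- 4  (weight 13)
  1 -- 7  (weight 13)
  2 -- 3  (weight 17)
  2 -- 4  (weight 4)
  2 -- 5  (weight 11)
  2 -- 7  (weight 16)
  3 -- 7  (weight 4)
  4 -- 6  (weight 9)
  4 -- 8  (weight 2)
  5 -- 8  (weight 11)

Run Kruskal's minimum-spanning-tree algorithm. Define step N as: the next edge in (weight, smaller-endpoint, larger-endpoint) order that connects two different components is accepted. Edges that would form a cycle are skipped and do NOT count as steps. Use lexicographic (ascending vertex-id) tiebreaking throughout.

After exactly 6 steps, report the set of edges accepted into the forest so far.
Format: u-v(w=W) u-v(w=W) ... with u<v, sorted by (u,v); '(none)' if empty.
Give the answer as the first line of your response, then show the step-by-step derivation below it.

0-3(w=11) 2-4(w=4) 2-5(w=11) 3-7(w=4) 4-6(w=9) 4-8(w=2)

step 1: add edge 4-8 (w=2); MST = {4-8(w=2)}
step 2: add edge 2-4 (w=4); MST = {2-4(w=4) 4-8(w=2)}
step 3: add edge 3-7 (w=4); MST = {2-4(w=4) 3-7(w=4) 4-8(w=2)}
step 4: add edge 4-6 (w=9); MST = {2-4(w=4) 3-7(w=4) 4-6(w=9) 4-8(w=2)}
step 5: add edge 0-3 (w=11); MST = {0-3(w=11) 2-4(w=4) 3-7(w=4) 4-6(w=9) 4-8(w=2)}
step 6: add edge 2-5 (w=11); MST = {0-3(w=11) 2-4(w=4) 2-5(w=11) 3-7(w=4) 4-6(w=9) 4-8(w=2)}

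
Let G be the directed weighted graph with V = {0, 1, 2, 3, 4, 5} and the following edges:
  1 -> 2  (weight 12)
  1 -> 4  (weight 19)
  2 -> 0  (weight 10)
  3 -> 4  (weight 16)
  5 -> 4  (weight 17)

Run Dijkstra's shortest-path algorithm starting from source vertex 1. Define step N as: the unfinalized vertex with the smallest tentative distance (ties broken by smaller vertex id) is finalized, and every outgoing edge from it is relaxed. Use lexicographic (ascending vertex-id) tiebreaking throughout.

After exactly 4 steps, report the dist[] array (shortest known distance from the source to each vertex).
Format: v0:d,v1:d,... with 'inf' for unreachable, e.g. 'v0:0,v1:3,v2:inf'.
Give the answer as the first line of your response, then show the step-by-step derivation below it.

v0:22,v1:0,v2:12,v3:inf,v4:19,v5:inf

step 1: dist = v0:inf,v1:0,v2:12,v3:inf,v4:19,v5:inf
step 2: dist = v0:22,v1:0,v2:12,v3:inf,v4:19,v5:inf
step 3: dist = v0:22,v1:0,v2:12,v3:inf,v4:19,v5:inf
step 4: dist = v0:22,v1:0,v2:12,v3:inf,v4:19,v5:inf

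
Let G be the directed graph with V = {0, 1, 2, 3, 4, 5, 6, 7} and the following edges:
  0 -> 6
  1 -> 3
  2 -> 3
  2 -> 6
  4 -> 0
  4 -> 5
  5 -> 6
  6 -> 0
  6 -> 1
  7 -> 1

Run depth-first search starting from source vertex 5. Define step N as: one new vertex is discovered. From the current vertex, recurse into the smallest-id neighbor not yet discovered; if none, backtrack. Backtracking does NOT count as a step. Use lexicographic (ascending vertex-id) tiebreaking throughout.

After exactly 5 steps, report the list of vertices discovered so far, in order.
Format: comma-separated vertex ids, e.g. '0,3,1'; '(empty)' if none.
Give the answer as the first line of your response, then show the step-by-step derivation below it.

5,6,0,1,3

step 1: discover 5; path=5; order=5
step 2: discover 6; path=5>6; order=5,6
step 3: discover 0; path=5>6>0; order=5,6,0
step 4: discover 1; path=5>6>1; order=5,6,0,1
step 5: discover 3; path=5>6>1>3; order=5,6,0,1,3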